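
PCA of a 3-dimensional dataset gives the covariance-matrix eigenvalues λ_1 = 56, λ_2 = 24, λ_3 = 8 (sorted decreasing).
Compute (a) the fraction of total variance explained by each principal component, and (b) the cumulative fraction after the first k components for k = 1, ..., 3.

Step 1 — total variance = trace(Sigma) = Σ λ_i = 56 + 24 + 8 = 88.

Step 2 — fraction explained by component i = λ_i / Σ λ:
  PC1: 56/88 = 0.6364
  PC2: 24/88 = 0.2727
  PC3: 8/88 = 0.0909

Step 3 — cumulative fraction after k components = (λ_1 + ... + λ_k) / Σ λ:
  k = 1: 56/88 = 0.6364
  k = 2: (56 + 24)/88 = 80/88 = 0.9091
  k = 3: (56 + 24 + 8)/88 = 88/88 = 1

Summary (fraction, with percent):

explained: PC1 0.6364 (63.64%), PC2 0.2727 (27.27%), PC3 0.0909 (9.09%);  cumulative: 0.6364, 0.9091, 1


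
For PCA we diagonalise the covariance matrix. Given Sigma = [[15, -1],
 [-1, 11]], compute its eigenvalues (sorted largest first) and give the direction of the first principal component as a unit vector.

Step 1 — characteristic polynomial of 2×2 Sigma:
  det(Sigma - λI) = λ² - trace · λ + det = 0.
  trace = 15 + 11 = 26, det = 15·11 - (-1)² = 164.
Step 2 — discriminant:
  Δ = trace² - 4·det = 676 - 656 = 20.
Step 3 — eigenvalues:
  λ = (trace ± √Δ)/2 = (26 ± 4.4721)/2,
  λ_1 = 15.2361,  λ_2 = 10.7639.

Step 4 — unit eigenvector for λ_1: solve (Sigma - λ_1 I)v = 0. First row:
  (15 - 15.2361)·v_x + (-1)·v_y = 0, i.e. (-0.2361)·v_x + (-1)·v_y = 0,
  so v ∝ (b, λ_1 - a) = (-1, 0.2361); multiply by -1 so the first entry is positive: u = (1, -0.2361).
  ||u|| = √((1)² + (-0.2361)²) = √(1.0557) ≈ 1.0275,
  v_1 = u/||u|| ≈ (0.9732, -0.2298) (||v_1|| = 1).

λ_1 = 15.2361,  λ_2 = 10.7639;  v_1 ≈ (0.9732, -0.2298)


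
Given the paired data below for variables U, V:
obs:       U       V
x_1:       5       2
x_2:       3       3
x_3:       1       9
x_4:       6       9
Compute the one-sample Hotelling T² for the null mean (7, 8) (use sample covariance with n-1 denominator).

Step 1 — sample mean vector:
  mean(U) = (5 + 3 + 1 + 6) / 4 = 15/4 = 3.75
  mean(V) = (2 + 3 + 9 + 9) / 4 = 23/4 = 5.75
  x̄ = (3.75, 5.75),  deviation x̄ - mu_0 = (3.75, 5.75) - (7, 8) = (-3.25, -2.25).

Step 2 — sample covariance matrix, S[i,j] = (1/(n-1)) · Σ_k (x_{k,i} - mean_i) · (x_{k,j} - mean_j), divisor n-1 = 3:
  S[U,U] = ((1.25)·(1.25) + (-0.75)·(-0.75) + (-2.75)·(-2.75) + (2.25)·(2.25)) / 3 = 14.75/3 = 4.9167
  S[U,V] = ((1.25)·(-3.75) + (-0.75)·(-2.75) + (-2.75)·(3.25) + (2.25)·(3.25)) / 3 = -4.25/3 = -1.4167
  S[V,V] = ((-3.75)·(-3.75) + (-2.75)·(-2.75) + (3.25)·(3.25) + (3.25)·(3.25)) / 3 = 42.75/3 = 14.25
  S = [[4.9167, -1.4167],
 [-1.4167, 14.25]].

Step 3 — invert S. det(S) = 4.9167·14.25 - (-1.4167)² = 68.0556.
  S^{-1} = (1/det) · [[d, -b], [-b, a]] = [[0.2094, 0.0208],
 [0.0208, 0.0722]].

Step 4 — quadratic form (x̄ - mu_0)^T · S^{-1} · (x̄ - mu_0):
  S^{-1} · (x̄ - mu_0) = (-0.7273, -0.2302),
  (x̄ - mu_0)^T · [...] = (-3.25)·(-0.7273) + (-2.25)·(-0.2302) = 2.8818.

Step 5 — scale by n: T² = 4 · 2.8818 = 11.5273.

T² ≈ 11.5273


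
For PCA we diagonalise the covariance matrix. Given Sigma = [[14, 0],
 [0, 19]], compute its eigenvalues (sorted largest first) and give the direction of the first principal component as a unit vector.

Step 1 — characteristic polynomial of 2×2 Sigma:
  det(Sigma - λI) = λ² - trace · λ + det = 0.
  trace = 14 + 19 = 33, det = 14·19 - (0)² = 266.
Step 2 — discriminant:
  Δ = trace² - 4·det = 1089 - 1064 = 25.
Step 3 — eigenvalues:
  λ = (trace ± √Δ)/2 = (33 ± 5)/2,
  λ_1 = 19,  λ_2 = 14.

Step 4 — unit eigenvector for λ_1: Sigma is diagonal, so its eigenvectors are the coordinate axes. λ_1 = 19 is the diagonal entry on the second coordinate axis, hence
  v_1 = (0, 1) (||v_1|| = 1).

λ_1 = 19,  λ_2 = 14;  v_1 ≈ (0, 1)


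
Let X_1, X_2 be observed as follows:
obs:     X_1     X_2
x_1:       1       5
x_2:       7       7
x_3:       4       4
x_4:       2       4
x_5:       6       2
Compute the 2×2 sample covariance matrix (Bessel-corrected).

Step 1 — column means:
  mean(X_1) = (1 + 7 + 4 + 2 + 6) / 5 = 20/5 = 4
  mean(X_2) = (5 + 7 + 4 + 4 + 2) / 5 = 22/5 = 4.4

Step 2 — sample covariance S[i,j] = (1/(n-1)) · Σ_k (x_{k,i} - mean_i) · (x_{k,j} - mean_j), with n-1 = 4.
  S[X_1,X_1] = ((-3)·(-3) + (3)·(3) + (0)·(0) + (-2)·(-2) + (2)·(2)) / 4 = 26/4 = 6.5
  S[X_1,X_2] = ((-3)·(0.6) + (3)·(2.6) + (0)·(-0.4) + (-2)·(-0.4) + (2)·(-2.4)) / 4 = 2/4 = 0.5
  S[X_2,X_2] = ((0.6)·(0.6) + (2.6)·(2.6) + (-0.4)·(-0.4) + (-0.4)·(-0.4) + (-2.4)·(-2.4)) / 4 = 13.2/4 = 3.3

S is symmetric (S[j,i] = S[i,j]). Assembling:

S = [[6.5, 0.5],
 [0.5, 3.3]]


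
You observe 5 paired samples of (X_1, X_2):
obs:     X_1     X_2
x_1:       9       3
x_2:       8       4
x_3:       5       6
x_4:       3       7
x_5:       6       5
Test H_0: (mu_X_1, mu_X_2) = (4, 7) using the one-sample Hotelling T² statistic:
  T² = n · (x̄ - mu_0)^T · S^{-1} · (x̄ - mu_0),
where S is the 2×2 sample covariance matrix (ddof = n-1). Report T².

Step 1 — sample mean vector:
  mean(X_1) = (9 + 8 + 5 + 3 + 6) / 5 = 31/5 = 6.2
  mean(X_2) = (3 + 4 + 6 + 7 + 5) / 5 = 25/5 = 5
  x̄ = (6.2, 5),  deviation x̄ - mu_0 = (6.2, 5) - (4, 7) = (2.2, -2).

Step 2 — sample covariance matrix, S[i,j] = (1/(n-1)) · Σ_k (x_{k,i} - mean_i) · (x_{k,j} - mean_j), divisor n-1 = 4:
  S[X_1,X_1] = ((2.8)·(2.8) + (1.8)·(1.8) + (-1.2)·(-1.2) + (-3.2)·(-3.2) + (-0.2)·(-0.2)) / 4 = 22.8/4 = 5.7
  S[X_1,X_2] = ((2.8)·(-2) + (1.8)·(-1) + (-1.2)·(1) + (-3.2)·(2) + (-0.2)·(0)) / 4 = -15/4 = -3.75
  S[X_2,X_2] = ((-2)·(-2) + (-1)·(-1) + (1)·(1) + (2)·(2) + (0)·(0)) / 4 = 10/4 = 2.5
  S = [[5.7, -3.75],
 [-3.75, 2.5]].

Step 3 — invert S. det(S) = 5.7·2.5 - (-3.75)² = 0.1875.
  S^{-1} = (1/det) · [[d, -b], [-b, a]] = [[13.3333, 20],
 [20, 30.4]].

Step 4 — quadratic form (x̄ - mu_0)^T · S^{-1} · (x̄ - mu_0):
  S^{-1} · (x̄ - mu_0) = (-10.6667, -16.8),
  (x̄ - mu_0)^T · [...] = (2.2)·(-10.6667) + (-2)·(-16.8) = 10.1333.

Step 5 — scale by n: T² = 5 · 10.1333 = 50.6667.

T² ≈ 50.6667


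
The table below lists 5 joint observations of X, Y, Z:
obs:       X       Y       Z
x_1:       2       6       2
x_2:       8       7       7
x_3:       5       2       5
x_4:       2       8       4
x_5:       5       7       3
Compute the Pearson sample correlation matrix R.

Step 1 — column means:
  mean(X) = (2 + 8 + 5 + 2 + 5) / 5 = 22/5 = 4.4
  mean(Y) = (6 + 7 + 2 + 8 + 7) / 5 = 30/5 = 6
  mean(Z) = (2 + 7 + 5 + 4 + 3) / 5 = 21/5 = 4.2

Step 2 — sample variances and covariances s[i,j] = (1/(n-1)) · Σ_k (x_{k,i} - mean_i) · (x_{k,j} - mean_j), with n-1 = 4:
  s[X,X] = ((-2.4)·(-2.4) + (3.6)·(3.6) + (0.6)·(0.6) + (-2.4)·(-2.4) + (0.6)·(0.6)) / 4 = 25.2/4 = 6.3
  s[X,Y] = ((-2.4)·(0) + (3.6)·(1) + (0.6)·(-4) + (-2.4)·(2) + (0.6)·(1)) / 4 = -3/4 = -0.75
  s[X,Z] = ((-2.4)·(-2.2) + (3.6)·(2.8) + (0.6)·(0.8) + (-2.4)·(-0.2) + (0.6)·(-1.2)) / 4 = 15.6/4 = 3.9
  s[Y,Y] = ((0)·(0) + (1)·(1) + (-4)·(-4) + (2)·(2) + (1)·(1)) / 4 = 22/4 = 5.5
  s[Y,Z] = ((0)·(-2.2) + (1)·(2.8) + (-4)·(0.8) + (2)·(-0.2) + (1)·(-1.2)) / 4 = -2/4 = -0.5
  s[Z,Z] = ((-2.2)·(-2.2) + (2.8)·(2.8) + (0.8)·(0.8) + (-0.2)·(-0.2) + (-1.2)·(-1.2)) / 4 = 14.8/4 = 3.7
  Sample standard deviations s_i = √(s[i,i]):
  s(X) = √(6.3) = 2.51
  s(Y) = √(5.5) = 2.3452
  s(Z) = √(3.7) = 1.9235

Step 3 — r_{ij} = s_{ij} / (s_i · s_j):
  r[X,X] = 1 (diagonal).
  r[X,Y] = -0.75 / (2.51 · 2.3452) = -0.75 / 5.8864 = -0.1274
  r[X,Z] = 3.9 / (2.51 · 1.9235) = 3.9 / 4.828 = 0.8078
  r[Y,Y] = 1 (diagonal).
  r[Y,Z] = -0.5 / (2.3452 · 1.9235) = -0.5 / 4.5111 = -0.1108
  r[Z,Z] = 1 (diagonal).

R is symmetric with unit diagonal. Assembling:

R = [[1, -0.1274, 0.8078],
 [-0.1274, 1, -0.1108],
 [0.8078, -0.1108, 1]]


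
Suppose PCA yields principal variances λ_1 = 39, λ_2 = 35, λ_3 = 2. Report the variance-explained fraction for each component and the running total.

Step 1 — total variance = trace(Sigma) = Σ λ_i = 39 + 35 + 2 = 76.

Step 2 — fraction explained by component i = λ_i / Σ λ:
  PC1: 39/76 = 0.5132
  PC2: 35/76 = 0.4605
  PC3: 2/76 = 0.0263

Step 3 — cumulative fraction after k components = (λ_1 + ... + λ_k) / Σ λ:
  k = 1: 39/76 = 0.5132
  k = 2: (39 + 35)/76 = 74/76 = 0.9737
  k = 3: (39 + 35 + 2)/76 = 76/76 = 1

Summary (fraction, with percent):

explained: PC1 0.5132 (51.32%), PC2 0.4605 (46.05%), PC3 0.0263 (2.63%);  cumulative: 0.5132, 0.9737, 1


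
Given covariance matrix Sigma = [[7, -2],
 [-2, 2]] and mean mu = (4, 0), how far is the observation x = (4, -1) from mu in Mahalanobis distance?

Step 1 — centre the observation: (x - mu) = (0, -1).

Step 2 — invert Sigma. det(Sigma) = 7·2 - (-2)² = 10.
  Sigma^{-1} = (1/det) · [[d, -b], [-b, a]] = [[0.2, 0.2],
 [0.2, 0.7]].

Step 3 — form the quadratic (x - mu)^T · Sigma^{-1} · (x - mu):
  Sigma^{-1} · (x - mu) = (-0.2, -0.7).
  (x - mu)^T · [Sigma^{-1} · (x - mu)] = (0)·(-0.2) + (-1)·(-0.7) = 0.7.

Step 4 — take square root: d = √(0.7) ≈ 0.8367.

d(x, mu) = √(0.7) ≈ 0.8367


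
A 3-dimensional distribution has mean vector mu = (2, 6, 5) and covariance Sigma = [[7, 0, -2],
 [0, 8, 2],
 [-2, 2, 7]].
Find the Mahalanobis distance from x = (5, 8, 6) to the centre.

Step 1 — centre the observation: (x - mu) = (3, 2, 1).

Step 2 — invert Sigma (cofactor / det for 3×3, or solve directly):
  Sigma^{-1} = [[0.1566, -0.012, 0.0482],
 [-0.012, 0.1355, -0.0422],
 [0.0482, -0.0422, 0.1687]].

Step 3 — form the quadratic (x - mu)^T · Sigma^{-1} · (x - mu):
  Sigma^{-1} · (x - mu) = (0.494, 0.1928, 0.2289).
  (x - mu)^T · [Sigma^{-1} · (x - mu)] = (3)·(0.494) + (2)·(0.1928) + (1)·(0.2289) = 2.0964.

Step 4 — take square root: d = √(2.0964) ≈ 1.4479.

d(x, mu) = √(2.0964) ≈ 1.4479


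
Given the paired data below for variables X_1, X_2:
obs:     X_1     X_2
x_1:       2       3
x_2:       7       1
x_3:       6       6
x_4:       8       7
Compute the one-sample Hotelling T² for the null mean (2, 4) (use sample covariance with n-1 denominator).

Step 1 — sample mean vector:
  mean(X_1) = (2 + 7 + 6 + 8) / 4 = 23/4 = 5.75
  mean(X_2) = (3 + 1 + 6 + 7) / 4 = 17/4 = 4.25
  x̄ = (5.75, 4.25),  deviation x̄ - mu_0 = (5.75, 4.25) - (2, 4) = (3.75, 0.25).

Step 2 — sample covariance matrix, S[i,j] = (1/(n-1)) · Σ_k (x_{k,i} - mean_i) · (x_{k,j} - mean_j), divisor n-1 = 3:
  S[X_1,X_1] = ((-3.75)·(-3.75) + (1.25)·(1.25) + (0.25)·(0.25) + (2.25)·(2.25)) / 3 = 20.75/3 = 6.9167
  S[X_1,X_2] = ((-3.75)·(-1.25) + (1.25)·(-3.25) + (0.25)·(1.75) + (2.25)·(2.75)) / 3 = 7.25/3 = 2.4167
  S[X_2,X_2] = ((-1.25)·(-1.25) + (-3.25)·(-3.25) + (1.75)·(1.75) + (2.75)·(2.75)) / 3 = 22.75/3 = 7.5833
  S = [[6.9167, 2.4167],
 [2.4167, 7.5833]].

Step 3 — invert S. det(S) = 6.9167·7.5833 - (2.4167)² = 46.6111.
  S^{-1} = (1/det) · [[d, -b], [-b, a]] = [[0.1627, -0.0518],
 [-0.0518, 0.1484]].

Step 4 — quadratic form (x̄ - mu_0)^T · S^{-1} · (x̄ - mu_0):
  S^{-1} · (x̄ - mu_0) = (0.5971, -0.1573),
  (x̄ - mu_0)^T · [...] = (3.75)·(0.5971) + (0.25)·(-0.1573) = 2.1999.

Step 5 — scale by n: T² = 4 · 2.1999 = 8.7998.

T² ≈ 8.7998


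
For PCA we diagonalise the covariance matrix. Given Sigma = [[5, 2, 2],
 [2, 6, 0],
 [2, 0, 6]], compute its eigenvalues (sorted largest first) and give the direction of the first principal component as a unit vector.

Step 1 — characteristic polynomial p(λ) = det(λI - Sigma) = λ³ - tr·λ² + c_1·λ - det, where tr = trace, c_1 = sum of the principal 2×2 minors, det = det(Sigma):
  tr = 5 + 6 + 6 = 17,
  c_1 = (5·6 - (2)²) + (5·6 - (2)²) + (6·6 - (0)²) = 26 + 26 + 36 = 88,
  det = 5·(6·6 - (0)²) - (2)·((2)·6 - (0)·(2)) + (2)·((2)·(0) - 6·(2)) = 5·(36) - (2)·(12) + (2)·(-12) = 132.
  So p(λ) = λ³ - 17λ² + 88λ - 132.
Step 2 — look for an integer root (rational root theorem: any rational root is an integer divisor of 132). Testing λ = 6:
  p(6) = 216 - 612 + 528 - 132 = 0  ✓
  Dividing out (λ - 6): p(λ) = (λ - 6)(λ² - 11λ + 22).
Step 3 — remaining eigenvalues from the quadratic λ² - 11λ + 22 = 0:
  Δ = 11² - 4·22 = 121 - 88 = 33,  λ = (11 ± √33)/2 = (11 ± 5.7446)/2 ≈ 8.3723 or 2.6277.
  Sorted: λ_1 = 8.3723,  λ_2 = 6,  λ_3 = 2.6277  (check: sum = 17 = tr ✓).

Step 4 — unit eigenvector for λ_1 ≈ 8.3723: v spans the null space of (Sigma - λ_1 I), whose rows are
  r_1 = (-3.3723, 2, 2),  r_2 = (2, -2.3723, 0),  r_3 = (2, 0, -2.3723).
  v is orthogonal to every row, so take v ∝ r_1 × r_2 = ((2)·(0) - (2)·(-2.3723), (2)·(2) - (-3.3723)·(0), (-3.3723)·(-2.3723) - (2)·(2)) ≈ (4.7446, 4, 4).
  Let u = (4.7446, 4, 4).
  ||u|| = √((4.7446)² + (4)² + (4)²) = √(54.5109) ≈ 7.3831,  v_1 = u/||u|| ≈ (0.6426, 0.5418, 0.5418) (||v_1|| = 1).

λ_1 = 8.3723,  λ_2 = 6,  λ_3 = 2.6277;  v_1 ≈ (0.6426, 0.5418, 0.5418)


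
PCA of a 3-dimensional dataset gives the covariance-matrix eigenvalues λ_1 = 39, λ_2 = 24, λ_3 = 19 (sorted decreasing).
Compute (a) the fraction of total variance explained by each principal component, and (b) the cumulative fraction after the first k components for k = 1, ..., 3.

Step 1 — total variance = trace(Sigma) = Σ λ_i = 39 + 24 + 19 = 82.

Step 2 — fraction explained by component i = λ_i / Σ λ:
  PC1: 39/82 = 0.4756
  PC2: 24/82 = 0.2927
  PC3: 19/82 = 0.2317

Step 3 — cumulative fraction after k components = (λ_1 + ... + λ_k) / Σ λ:
  k = 1: 39/82 = 0.4756
  k = 2: (39 + 24)/82 = 63/82 = 0.7683
  k = 3: (39 + 24 + 19)/82 = 82/82 = 1

Summary (fraction, with percent):

explained: PC1 0.4756 (47.56%), PC2 0.2927 (29.27%), PC3 0.2317 (23.17%);  cumulative: 0.4756, 0.7683, 1


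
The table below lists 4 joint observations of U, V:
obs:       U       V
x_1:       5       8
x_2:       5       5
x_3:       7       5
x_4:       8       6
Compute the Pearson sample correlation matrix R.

Step 1 — column means:
  mean(U) = (5 + 5 + 7 + 8) / 4 = 25/4 = 6.25
  mean(V) = (8 + 5 + 5 + 6) / 4 = 24/4 = 6

Step 2 — sample variances and covariances s[i,j] = (1/(n-1)) · Σ_k (x_{k,i} - mean_i) · (x_{k,j} - mean_j), with n-1 = 3:
  s[U,U] = ((-1.25)·(-1.25) + (-1.25)·(-1.25) + (0.75)·(0.75) + (1.75)·(1.75)) / 3 = 6.75/3 = 2.25
  s[U,V] = ((-1.25)·(2) + (-1.25)·(-1) + (0.75)·(-1) + (1.75)·(0)) / 3 = -2/3 = -0.6667
  s[V,V] = ((2)·(2) + (-1)·(-1) + (-1)·(-1) + (0)·(0)) / 3 = 6/3 = 2
  Sample standard deviations s_i = √(s[i,i]):
  s(U) = √(2.25) = 1.5
  s(V) = √(2) = 1.4142

Step 3 — r_{ij} = s_{ij} / (s_i · s_j):
  r[U,U] = 1 (diagonal).
  r[U,V] = -0.6667 / (1.5 · 1.4142) = -0.6667 / 2.1213 = -0.3143
  r[V,V] = 1 (diagonal).

R is symmetric with unit diagonal. Assembling:

R = [[1, -0.3143],
 [-0.3143, 1]]


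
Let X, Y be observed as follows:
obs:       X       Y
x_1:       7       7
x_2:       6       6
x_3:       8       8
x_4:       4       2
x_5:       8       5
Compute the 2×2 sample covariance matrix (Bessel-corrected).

Step 1 — column means:
  mean(X) = (7 + 6 + 8 + 4 + 8) / 5 = 33/5 = 6.6
  mean(Y) = (7 + 6 + 8 + 2 + 5) / 5 = 28/5 = 5.6

Step 2 — sample covariance S[i,j] = (1/(n-1)) · Σ_k (x_{k,i} - mean_i) · (x_{k,j} - mean_j), with n-1 = 4.
  S[X,X] = ((0.4)·(0.4) + (-0.6)·(-0.6) + (1.4)·(1.4) + (-2.6)·(-2.6) + (1.4)·(1.4)) / 4 = 11.2/4 = 2.8
  S[X,Y] = ((0.4)·(1.4) + (-0.6)·(0.4) + (1.4)·(2.4) + (-2.6)·(-3.6) + (1.4)·(-0.6)) / 4 = 12.2/4 = 3.05
  S[Y,Y] = ((1.4)·(1.4) + (0.4)·(0.4) + (2.4)·(2.4) + (-3.6)·(-3.6) + (-0.6)·(-0.6)) / 4 = 21.2/4 = 5.3

S is symmetric (S[j,i] = S[i,j]). Assembling:

S = [[2.8, 3.05],
 [3.05, 5.3]]


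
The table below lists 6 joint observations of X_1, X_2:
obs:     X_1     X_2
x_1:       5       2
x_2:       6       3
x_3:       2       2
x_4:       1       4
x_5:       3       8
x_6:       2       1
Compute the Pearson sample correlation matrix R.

Step 1 — column means:
  mean(X_1) = (5 + 6 + 2 + 1 + 3 + 2) / 6 = 19/6 = 3.1667
  mean(X_2) = (2 + 3 + 2 + 4 + 8 + 1) / 6 = 20/6 = 3.3333

Step 2 — sample variances and covariances s[i,j] = (1/(n-1)) · Σ_k (x_{k,i} - mean_i) · (x_{k,j} - mean_j), with n-1 = 5:
  s[X_1,X_1] = ((1.8333)·(1.8333) + (2.8333)·(2.8333) + (-1.1667)·(-1.1667) + (-2.1667)·(-2.1667) + (-0.1667)·(-0.1667) + (-1.1667)·(-1.1667)) / 5 = 18.8333/5 = 3.7667
  s[X_1,X_2] = ((1.8333)·(-1.3333) + (2.8333)·(-0.3333) + (-1.1667)·(-1.3333) + (-2.1667)·(0.6667) + (-0.1667)·(4.6667) + (-1.1667)·(-2.3333)) / 5 = -1.3333/5 = -0.2667
  s[X_2,X_2] = ((-1.3333)·(-1.3333) + (-0.3333)·(-0.3333) + (-1.3333)·(-1.3333) + (0.6667)·(0.6667) + (4.6667)·(4.6667) + (-2.3333)·(-2.3333)) / 5 = 31.3333/5 = 6.2667
  Sample standard deviations s_i = √(s[i,i]):
  s(X_1) = √(3.7667) = 1.9408
  s(X_2) = √(6.2667) = 2.5033

Step 3 — r_{ij} = s_{ij} / (s_i · s_j):
  r[X_1,X_1] = 1 (diagonal).
  r[X_1,X_2] = -0.2667 / (1.9408 · 2.5033) = -0.2667 / 4.8584 = -0.0549
  r[X_2,X_2] = 1 (diagonal).

R is symmetric with unit diagonal. Assembling:

R = [[1, -0.0549],
 [-0.0549, 1]]


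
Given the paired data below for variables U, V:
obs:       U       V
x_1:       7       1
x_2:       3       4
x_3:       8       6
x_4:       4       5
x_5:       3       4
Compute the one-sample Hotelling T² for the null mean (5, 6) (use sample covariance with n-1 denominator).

Step 1 — sample mean vector:
  mean(U) = (7 + 3 + 8 + 4 + 3) / 5 = 25/5 = 5
  mean(V) = (1 + 4 + 6 + 5 + 4) / 5 = 20/5 = 4
  x̄ = (5, 4),  deviation x̄ - mu_0 = (5, 4) - (5, 6) = (0, -2).

Step 2 — sample covariance matrix, S[i,j] = (1/(n-1)) · Σ_k (x_{k,i} - mean_i) · (x_{k,j} - mean_j), divisor n-1 = 4:
  S[U,U] = ((2)·(2) + (-2)·(-2) + (3)·(3) + (-1)·(-1) + (-2)·(-2)) / 4 = 22/4 = 5.5
  S[U,V] = ((2)·(-3) + (-2)·(0) + (3)·(2) + (-1)·(1) + (-2)·(0)) / 4 = -1/4 = -0.25
  S[V,V] = ((-3)·(-3) + (0)·(0) + (2)·(2) + (1)·(1) + (0)·(0)) / 4 = 14/4 = 3.5
  S = [[5.5, -0.25],
 [-0.25, 3.5]].

Step 3 — invert S. det(S) = 5.5·3.5 - (-0.25)² = 19.1875.
  S^{-1} = (1/det) · [[d, -b], [-b, a]] = [[0.1824, 0.013],
 [0.013, 0.2866]].

Step 4 — quadratic form (x̄ - mu_0)^T · S^{-1} · (x̄ - mu_0):
  S^{-1} · (x̄ - mu_0) = (-0.0261, -0.5733),
  (x̄ - mu_0)^T · [...] = (0)·(-0.0261) + (-2)·(-0.5733) = 1.1466.

Step 5 — scale by n: T² = 5 · 1.1466 = 5.7329.

T² ≈ 5.7329


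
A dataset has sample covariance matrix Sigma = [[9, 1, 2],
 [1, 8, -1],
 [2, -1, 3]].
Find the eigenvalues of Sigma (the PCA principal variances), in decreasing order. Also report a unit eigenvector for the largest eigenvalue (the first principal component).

Step 1 — characteristic polynomial p(λ) = det(λI - Sigma) = λ³ - tr·λ² + c_1·λ - det, where tr = trace, c_1 = sum of the principal 2×2 minors, det = det(Sigma):
  tr = 9 + 8 + 3 = 20,
  c_1 = (9·8 - (1)²) + (9·3 - (2)²) + (8·3 - (-1)²) = 71 + 23 + 23 = 117,
  det = 9·(8·3 - (-1)²) - (1)·((1)·3 - (-1)·(2)) + (2)·((1)·(-1) - 8·(2)) = 9·(23) - (1)·(5) + (2)·(-17) = 168.
  So p(λ) = λ³ - 20λ² + 117λ - 168.
Step 2 — look for an integer root (rational root theorem: any rational root is an integer divisor of 168). Testing λ = 8:
  p(8) = 512 - 1280 + 936 - 168 = 0  ✓
  Dividing out (λ - 8): p(λ) = (λ - 8)(λ² - 12λ + 21).
Step 3 — remaining eigenvalues from the quadratic λ² - 12λ + 21 = 0:
  Δ = 12² - 4·21 = 144 - 84 = 60,  λ = (12 ± √60)/2 = (12 ± 7.746)/2 ≈ 9.873 or 2.127.
  Sorted: λ_1 = 9.873,  λ_2 = 8,  λ_3 = 2.127  (check: sum = 20 = tr ✓).

Step 4 — unit eigenvector for λ_1 ≈ 9.873: v spans the null space of (Sigma - λ_1 I), whose rows are
  r_1 = (-0.873, 1, 2),  r_2 = (1, -1.873, -1),  r_3 = (2, -1, -6.873).
  v is orthogonal to every row, so take v ∝ r_1 × r_2 = ((1)·(-1) - (2)·(-1.873), (2)·(1) - (-0.873)·(-1), (-0.873)·(-1.873) - (1)·(1)) ≈ (2.746, 1.127, 0.6351).
  Let u = (2.746, 1.127, 0.6351).
  ||u|| = √((2.746)² + (1.127)² + (0.6351)²) = √(9.2138) ≈ 3.0354,  v_1 = u/||u|| ≈ (0.9046, 0.3713, 0.2092) (||v_1|| = 1).

λ_1 = 9.873,  λ_2 = 8,  λ_3 = 2.127;  v_1 ≈ (0.9046, 0.3713, 0.2092)


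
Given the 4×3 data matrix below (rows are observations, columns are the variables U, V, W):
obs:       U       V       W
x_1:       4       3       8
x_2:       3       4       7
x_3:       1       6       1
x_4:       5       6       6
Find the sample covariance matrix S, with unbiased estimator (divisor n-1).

Step 1 — column means:
  mean(U) = (4 + 3 + 1 + 5) / 4 = 13/4 = 3.25
  mean(V) = (3 + 4 + 6 + 6) / 4 = 19/4 = 4.75
  mean(W) = (8 + 7 + 1 + 6) / 4 = 22/4 = 5.5

Step 2 — sample covariance S[i,j] = (1/(n-1)) · Σ_k (x_{k,i} - mean_i) · (x_{k,j} - mean_j), with n-1 = 3.
  S[U,U] = ((0.75)·(0.75) + (-0.25)·(-0.25) + (-2.25)·(-2.25) + (1.75)·(1.75)) / 3 = 8.75/3 = 2.9167
  S[U,V] = ((0.75)·(-1.75) + (-0.25)·(-0.75) + (-2.25)·(1.25) + (1.75)·(1.25)) / 3 = -1.75/3 = -0.5833
  S[U,W] = ((0.75)·(2.5) + (-0.25)·(1.5) + (-2.25)·(-4.5) + (1.75)·(0.5)) / 3 = 12.5/3 = 4.1667
  S[V,V] = ((-1.75)·(-1.75) + (-0.75)·(-0.75) + (1.25)·(1.25) + (1.25)·(1.25)) / 3 = 6.75/3 = 2.25
  S[V,W] = ((-1.75)·(2.5) + (-0.75)·(1.5) + (1.25)·(-4.5) + (1.25)·(0.5)) / 3 = -10.5/3 = -3.5
  S[W,W] = ((2.5)·(2.5) + (1.5)·(1.5) + (-4.5)·(-4.5) + (0.5)·(0.5)) / 3 = 29/3 = 9.6667

S is symmetric (S[j,i] = S[i,j]). Assembling:

S = [[2.9167, -0.5833, 4.1667],
 [-0.5833, 2.25, -3.5],
 [4.1667, -3.5, 9.6667]]


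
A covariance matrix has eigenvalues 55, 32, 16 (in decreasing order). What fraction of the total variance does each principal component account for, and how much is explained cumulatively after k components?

Step 1 — total variance = trace(Sigma) = Σ λ_i = 55 + 32 + 16 = 103.

Step 2 — fraction explained by component i = λ_i / Σ λ:
  PC1: 55/103 = 0.534
  PC2: 32/103 = 0.3107
  PC3: 16/103 = 0.1553

Step 3 — cumulative fraction after k components = (λ_1 + ... + λ_k) / Σ λ:
  k = 1: 55/103 = 0.534
  k = 2: (55 + 32)/103 = 87/103 = 0.8447
  k = 3: (55 + 32 + 16)/103 = 103/103 = 1

Summary (fraction, with percent):

explained: PC1 0.534 (53.4%), PC2 0.3107 (31.07%), PC3 0.1553 (15.53%);  cumulative: 0.534, 0.8447, 1


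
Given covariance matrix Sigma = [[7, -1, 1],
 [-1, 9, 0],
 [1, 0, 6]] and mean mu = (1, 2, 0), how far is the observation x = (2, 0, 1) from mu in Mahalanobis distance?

Step 1 — centre the observation: (x - mu) = (1, -2, 1).

Step 2 — invert Sigma (cofactor / det for 3×3, or solve directly):
  Sigma^{-1} = [[0.1488, 0.0165, -0.0248],
 [0.0165, 0.1129, -0.0028],
 [-0.0248, -0.0028, 0.1708]].

Step 3 — form the quadratic (x - mu)^T · Sigma^{-1} · (x - mu):
  Sigma^{-1} · (x - mu) = (0.0909, -0.2121, 0.1515).
  (x - mu)^T · [Sigma^{-1} · (x - mu)] = (1)·(0.0909) + (-2)·(-0.2121) + (1)·(0.1515) = 0.6667.

Step 4 — take square root: d = √(0.6667) ≈ 0.8165.

d(x, mu) = √(0.6667) ≈ 0.8165


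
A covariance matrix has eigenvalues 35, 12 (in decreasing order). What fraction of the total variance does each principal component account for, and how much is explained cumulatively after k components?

Step 1 — total variance = trace(Sigma) = Σ λ_i = 35 + 12 = 47.

Step 2 — fraction explained by component i = λ_i / Σ λ:
  PC1: 35/47 = 0.7447
  PC2: 12/47 = 0.2553

Step 3 — cumulative fraction after k components = (λ_1 + ... + λ_k) / Σ λ:
  k = 1: 35/47 = 0.7447
  k = 2: (35 + 12)/47 = 47/47 = 1

Summary (fraction, with percent):

explained: PC1 0.7447 (74.47%), PC2 0.2553 (25.53%);  cumulative: 0.7447, 1


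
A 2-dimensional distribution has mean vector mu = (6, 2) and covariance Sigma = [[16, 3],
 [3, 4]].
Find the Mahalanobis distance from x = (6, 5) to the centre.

Step 1 — centre the observation: (x - mu) = (0, 3).

Step 2 — invert Sigma. det(Sigma) = 16·4 - (3)² = 55.
  Sigma^{-1} = (1/det) · [[d, -b], [-b, a]] = [[0.0727, -0.0545],
 [-0.0545, 0.2909]].

Step 3 — form the quadratic (x - mu)^T · Sigma^{-1} · (x - mu):
  Sigma^{-1} · (x - mu) = (-0.1636, 0.8727).
  (x - mu)^T · [Sigma^{-1} · (x - mu)] = (0)·(-0.1636) + (3)·(0.8727) = 2.6182.

Step 4 — take square root: d = √(2.6182) ≈ 1.6181.

d(x, mu) = √(2.6182) ≈ 1.6181


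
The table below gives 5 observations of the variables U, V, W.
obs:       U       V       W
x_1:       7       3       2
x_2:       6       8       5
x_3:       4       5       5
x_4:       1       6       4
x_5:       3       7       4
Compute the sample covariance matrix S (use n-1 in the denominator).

Step 1 — column means:
  mean(U) = (7 + 6 + 4 + 1 + 3) / 5 = 21/5 = 4.2
  mean(V) = (3 + 8 + 5 + 6 + 7) / 5 = 29/5 = 5.8
  mean(W) = (2 + 5 + 5 + 4 + 4) / 5 = 20/5 = 4

Step 2 — sample covariance S[i,j] = (1/(n-1)) · Σ_k (x_{k,i} - mean_i) · (x_{k,j} - mean_j), with n-1 = 4.
  S[U,U] = ((2.8)·(2.8) + (1.8)·(1.8) + (-0.2)·(-0.2) + (-3.2)·(-3.2) + (-1.2)·(-1.2)) / 4 = 22.8/4 = 5.7
  S[U,V] = ((2.8)·(-2.8) + (1.8)·(2.2) + (-0.2)·(-0.8) + (-3.2)·(0.2) + (-1.2)·(1.2)) / 4 = -5.8/4 = -1.45
  S[U,W] = ((2.8)·(-2) + (1.8)·(1) + (-0.2)·(1) + (-3.2)·(0) + (-1.2)·(0)) / 4 = -4/4 = -1
  S[V,V] = ((-2.8)·(-2.8) + (2.2)·(2.2) + (-0.8)·(-0.8) + (0.2)·(0.2) + (1.2)·(1.2)) / 4 = 14.8/4 = 3.7
  S[V,W] = ((-2.8)·(-2) + (2.2)·(1) + (-0.8)·(1) + (0.2)·(0) + (1.2)·(0)) / 4 = 7/4 = 1.75
  S[W,W] = ((-2)·(-2) + (1)·(1) + (1)·(1) + (0)·(0) + (0)·(0)) / 4 = 6/4 = 1.5

S is symmetric (S[j,i] = S[i,j]). Assembling:

S = [[5.7, -1.45, -1],
 [-1.45, 3.7, 1.75],
 [-1, 1.75, 1.5]]


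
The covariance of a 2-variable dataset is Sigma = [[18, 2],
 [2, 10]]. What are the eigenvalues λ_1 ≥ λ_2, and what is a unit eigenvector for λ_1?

Step 1 — characteristic polynomial of 2×2 Sigma:
  det(Sigma - λI) = λ² - trace · λ + det = 0.
  trace = 18 + 10 = 28, det = 18·10 - (2)² = 176.
Step 2 — discriminant:
  Δ = trace² - 4·det = 784 - 704 = 80.
Step 3 — eigenvalues:
  λ = (trace ± √Δ)/2 = (28 ± 8.9443)/2,
  λ_1 = 18.4721,  λ_2 = 9.5279.

Step 4 — unit eigenvector for λ_1: solve (Sigma - λ_1 I)v = 0. First row:
  (18 - 18.4721)·v_x + (2)·v_y = 0, i.e. (-0.4721)·v_x + (2)·v_y = 0,
  so v ∝ (b, λ_1 - a) = (2, 0.4721) = u.
  ||u|| = √((2)² + (0.4721)²) = √(4.2229) ≈ 2.055,
  v_1 = u/||u|| ≈ (0.9732, 0.2298) (||v_1|| = 1).

λ_1 = 18.4721,  λ_2 = 9.5279;  v_1 ≈ (0.9732, 0.2298)


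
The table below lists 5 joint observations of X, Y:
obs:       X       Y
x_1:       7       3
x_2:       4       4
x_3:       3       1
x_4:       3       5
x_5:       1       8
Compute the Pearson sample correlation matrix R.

Step 1 — column means:
  mean(X) = (7 + 4 + 3 + 3 + 1) / 5 = 18/5 = 3.6
  mean(Y) = (3 + 4 + 1 + 5 + 8) / 5 = 21/5 = 4.2

Step 2 — sample variances and covariances s[i,j] = (1/(n-1)) · Σ_k (x_{k,i} - mean_i) · (x_{k,j} - mean_j), with n-1 = 4:
  s[X,X] = ((3.4)·(3.4) + (0.4)·(0.4) + (-0.6)·(-0.6) + (-0.6)·(-0.6) + (-2.6)·(-2.6)) / 4 = 19.2/4 = 4.8
  s[X,Y] = ((3.4)·(-1.2) + (0.4)·(-0.2) + (-0.6)·(-3.2) + (-0.6)·(0.8) + (-2.6)·(3.8)) / 4 = -12.6/4 = -3.15
  s[Y,Y] = ((-1.2)·(-1.2) + (-0.2)·(-0.2) + (-3.2)·(-3.2) + (0.8)·(0.8) + (3.8)·(3.8)) / 4 = 26.8/4 = 6.7
  Sample standard deviations s_i = √(s[i,i]):
  s(X) = √(4.8) = 2.1909
  s(Y) = √(6.7) = 2.5884

Step 3 — r_{ij} = s_{ij} / (s_i · s_j):
  r[X,X] = 1 (diagonal).
  r[X,Y] = -3.15 / (2.1909 · 2.5884) = -3.15 / 5.671 = -0.5555
  r[Y,Y] = 1 (diagonal).

R is symmetric with unit diagonal. Assembling:

R = [[1, -0.5555],
 [-0.5555, 1]]


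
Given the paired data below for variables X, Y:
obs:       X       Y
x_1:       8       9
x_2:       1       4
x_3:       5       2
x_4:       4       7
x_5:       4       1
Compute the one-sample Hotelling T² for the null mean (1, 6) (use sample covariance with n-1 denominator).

Step 1 — sample mean vector:
  mean(X) = (8 + 1 + 5 + 4 + 4) / 5 = 22/5 = 4.4
  mean(Y) = (9 + 4 + 2 + 7 + 1) / 5 = 23/5 = 4.6
  x̄ = (4.4, 4.6),  deviation x̄ - mu_0 = (4.4, 4.6) - (1, 6) = (3.4, -1.4).

Step 2 — sample covariance matrix, S[i,j] = (1/(n-1)) · Σ_k (x_{k,i} - mean_i) · (x_{k,j} - mean_j), divisor n-1 = 4:
  S[X,X] = ((3.6)·(3.6) + (-3.4)·(-3.4) + (0.6)·(0.6) + (-0.4)·(-0.4) + (-0.4)·(-0.4)) / 4 = 25.2/4 = 6.3
  S[X,Y] = ((3.6)·(4.4) + (-3.4)·(-0.6) + (0.6)·(-2.6) + (-0.4)·(2.4) + (-0.4)·(-3.6)) / 4 = 16.8/4 = 4.2
  S[Y,Y] = ((4.4)·(4.4) + (-0.6)·(-0.6) + (-2.6)·(-2.6) + (2.4)·(2.4) + (-3.6)·(-3.6)) / 4 = 45.2/4 = 11.3
  S = [[6.3, 4.2],
 [4.2, 11.3]].

Step 3 — invert S. det(S) = 6.3·11.3 - (4.2)² = 53.55.
  S^{-1} = (1/det) · [[d, -b], [-b, a]] = [[0.211, -0.0784],
 [-0.0784, 0.1176]].

Step 4 — quadratic form (x̄ - mu_0)^T · S^{-1} · (x̄ - mu_0):
  S^{-1} · (x̄ - mu_0) = (0.8273, -0.4314),
  (x̄ - mu_0)^T · [...] = (3.4)·(0.8273) + (-1.4)·(-0.4314) = 3.4166.

Step 5 — scale by n: T² = 5 · 3.4166 = 17.0831.

T² ≈ 17.0831


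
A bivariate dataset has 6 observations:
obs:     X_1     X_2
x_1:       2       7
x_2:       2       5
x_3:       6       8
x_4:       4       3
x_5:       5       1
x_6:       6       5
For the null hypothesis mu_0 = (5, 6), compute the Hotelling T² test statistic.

Step 1 — sample mean vector:
  mean(X_1) = (2 + 2 + 6 + 4 + 5 + 6) / 6 = 25/6 = 4.1667
  mean(X_2) = (7 + 5 + 8 + 3 + 1 + 5) / 6 = 29/6 = 4.8333
  x̄ = (4.1667, 4.8333),  deviation x̄ - mu_0 = (4.1667, 4.8333) - (5, 6) = (-0.8333, -1.1667).

Step 2 — sample covariance matrix, S[i,j] = (1/(n-1)) · Σ_k (x_{k,i} - mean_i) · (x_{k,j} - mean_j), divisor n-1 = 5:
  S[X_1,X_1] = ((-2.1667)·(-2.1667) + (-2.1667)·(-2.1667) + (1.8333)·(1.8333) + (-0.1667)·(-0.1667) + (0.8333)·(0.8333) + (1.8333)·(1.8333)) / 5 = 16.8333/5 = 3.3667
  S[X_1,X_2] = ((-2.1667)·(2.1667) + (-2.1667)·(0.1667) + (1.8333)·(3.1667) + (-0.1667)·(-1.8333) + (0.8333)·(-3.8333) + (1.8333)·(0.1667)) / 5 = -1.8333/5 = -0.3667
  S[X_2,X_2] = ((2.1667)·(2.1667) + (0.1667)·(0.1667) + (3.1667)·(3.1667) + (-1.8333)·(-1.8333) + (-3.8333)·(-3.8333) + (0.1667)·(0.1667)) / 5 = 32.8333/5 = 6.5667
  S = [[3.3667, -0.3667],
 [-0.3667, 6.5667]].

Step 3 — invert S. det(S) = 3.3667·6.5667 - (-0.3667)² = 21.9733.
  S^{-1} = (1/det) · [[d, -b], [-b, a]] = [[0.2988, 0.0167],
 [0.0167, 0.1532]].

Step 4 — quadratic form (x̄ - mu_0)^T · S^{-1} · (x̄ - mu_0):
  S^{-1} · (x̄ - mu_0) = (-0.2685, -0.1927),
  (x̄ - mu_0)^T · [...] = (-0.8333)·(-0.2685) + (-1.1667)·(-0.1927) = 0.4485.

Step 5 — scale by n: T² = 6 · 0.4485 = 2.6911.

T² ≈ 2.6911


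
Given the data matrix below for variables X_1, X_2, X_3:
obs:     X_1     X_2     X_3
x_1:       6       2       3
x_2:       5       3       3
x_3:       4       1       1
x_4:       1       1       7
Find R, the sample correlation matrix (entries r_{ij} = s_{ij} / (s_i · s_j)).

Step 1 — column means:
  mean(X_1) = (6 + 5 + 4 + 1) / 4 = 16/4 = 4
  mean(X_2) = (2 + 3 + 1 + 1) / 4 = 7/4 = 1.75
  mean(X_3) = (3 + 3 + 1 + 7) / 4 = 14/4 = 3.5

Step 2 — sample variances and covariances s[i,j] = (1/(n-1)) · Σ_k (x_{k,i} - mean_i) · (x_{k,j} - mean_j), with n-1 = 3:
  s[X_1,X_1] = ((2)·(2) + (1)·(1) + (0)·(0) + (-3)·(-3)) / 3 = 14/3 = 4.6667
  s[X_1,X_2] = ((2)·(0.25) + (1)·(1.25) + (0)·(-0.75) + (-3)·(-0.75)) / 3 = 4/3 = 1.3333
  s[X_1,X_3] = ((2)·(-0.5) + (1)·(-0.5) + (0)·(-2.5) + (-3)·(3.5)) / 3 = -12/3 = -4
  s[X_2,X_2] = ((0.25)·(0.25) + (1.25)·(1.25) + (-0.75)·(-0.75) + (-0.75)·(-0.75)) / 3 = 2.75/3 = 0.9167
  s[X_2,X_3] = ((0.25)·(-0.5) + (1.25)·(-0.5) + (-0.75)·(-2.5) + (-0.75)·(3.5)) / 3 = -1.5/3 = -0.5
  s[X_3,X_3] = ((-0.5)·(-0.5) + (-0.5)·(-0.5) + (-2.5)·(-2.5) + (3.5)·(3.5)) / 3 = 19/3 = 6.3333
  Sample standard deviations s_i = √(s[i,i]):
  s(X_1) = √(4.6667) = 2.1602
  s(X_2) = √(0.9167) = 0.9574
  s(X_3) = √(6.3333) = 2.5166

Step 3 — r_{ij} = s_{ij} / (s_i · s_j):
  r[X_1,X_1] = 1 (diagonal).
  r[X_1,X_2] = 1.3333 / (2.1602 · 0.9574) = 1.3333 / 2.0683 = 0.6447
  r[X_1,X_3] = -4 / (2.1602 · 2.5166) = -4 / 5.4365 = -0.7358
  r[X_2,X_2] = 1 (diagonal).
  r[X_2,X_3] = -0.5 / (0.9574 · 2.5166) = -0.5 / 2.4095 = -0.2075
  r[X_3,X_3] = 1 (diagonal).

R is symmetric with unit diagonal. Assembling:

R = [[1, 0.6447, -0.7358],
 [0.6447, 1, -0.2075],
 [-0.7358, -0.2075, 1]]


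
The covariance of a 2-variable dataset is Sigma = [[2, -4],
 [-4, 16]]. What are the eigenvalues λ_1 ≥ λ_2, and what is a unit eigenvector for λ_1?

Step 1 — characteristic polynomial of 2×2 Sigma:
  det(Sigma - λI) = λ² - trace · λ + det = 0.
  trace = 2 + 16 = 18, det = 2·16 - (-4)² = 16.
Step 2 — discriminant:
  Δ = trace² - 4·det = 324 - 64 = 260.
Step 3 — eigenvalues:
  λ = (trace ± √Δ)/2 = (18 ± 16.1245)/2,
  λ_1 = 17.0623,  λ_2 = 0.9377.

Step 4 — unit eigenvector for λ_1: solve (Sigma - λ_1 I)v = 0. First row:
  (2 - 17.0623)·v_x + (-4)·v_y = 0, i.e. (-15.0623)·v_x + (-4)·v_y = 0,
  so v ∝ (b, λ_1 - a) = (-4, 15.0623); multiply by -1 so the first entry is positive: u = (4, -15.0623).
  ||u|| = √((4)² + (-15.0623)²) = √(242.8716) ≈ 15.5843,
  v_1 = u/||u|| ≈ (0.2567, -0.9665) (||v_1|| = 1).

λ_1 = 17.0623,  λ_2 = 0.9377;  v_1 ≈ (0.2567, -0.9665)


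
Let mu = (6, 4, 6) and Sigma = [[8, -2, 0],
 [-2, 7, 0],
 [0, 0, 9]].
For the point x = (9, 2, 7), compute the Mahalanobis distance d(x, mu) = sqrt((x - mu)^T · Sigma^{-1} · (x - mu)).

Step 1 — centre the observation: (x - mu) = (3, -2, 1).

Step 2 — invert Sigma (cofactor / det for 3×3, or solve directly):
  Sigma^{-1} = [[0.1346, 0.0385, 0],
 [0.0385, 0.1538, 0],
 [0, 0, 0.1111]].

Step 3 — form the quadratic (x - mu)^T · Sigma^{-1} · (x - mu):
  Sigma^{-1} · (x - mu) = (0.3269, -0.1923, 0.1111).
  (x - mu)^T · [Sigma^{-1} · (x - mu)] = (3)·(0.3269) + (-2)·(-0.1923) + (1)·(0.1111) = 1.4765.

Step 4 — take square root: d = √(1.4765) ≈ 1.2151.

d(x, mu) = √(1.4765) ≈ 1.2151


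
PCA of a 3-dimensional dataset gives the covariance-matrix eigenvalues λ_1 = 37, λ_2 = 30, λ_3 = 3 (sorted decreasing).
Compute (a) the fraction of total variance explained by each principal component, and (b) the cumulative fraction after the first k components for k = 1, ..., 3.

Step 1 — total variance = trace(Sigma) = Σ λ_i = 37 + 30 + 3 = 70.

Step 2 — fraction explained by component i = λ_i / Σ λ:
  PC1: 37/70 = 0.5286
  PC2: 30/70 = 0.4286
  PC3: 3/70 = 0.0429

Step 3 — cumulative fraction after k components = (λ_1 + ... + λ_k) / Σ λ:
  k = 1: 37/70 = 0.5286
  k = 2: (37 + 30)/70 = 67/70 = 0.9571
  k = 3: (37 + 30 + 3)/70 = 70/70 = 1

Summary (fraction, with percent):

explained: PC1 0.5286 (52.86%), PC2 0.4286 (42.86%), PC3 0.0429 (4.29%);  cumulative: 0.5286, 0.9571, 1


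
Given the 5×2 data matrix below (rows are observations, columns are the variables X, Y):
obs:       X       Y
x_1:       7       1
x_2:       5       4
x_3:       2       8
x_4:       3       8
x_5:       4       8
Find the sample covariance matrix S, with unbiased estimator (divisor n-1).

Step 1 — column means:
  mean(X) = (7 + 5 + 2 + 3 + 4) / 5 = 21/5 = 4.2
  mean(Y) = (1 + 4 + 8 + 8 + 8) / 5 = 29/5 = 5.8

Step 2 — sample covariance S[i,j] = (1/(n-1)) · Σ_k (x_{k,i} - mean_i) · (x_{k,j} - mean_j), with n-1 = 4.
  S[X,X] = ((2.8)·(2.8) + (0.8)·(0.8) + (-2.2)·(-2.2) + (-1.2)·(-1.2) + (-0.2)·(-0.2)) / 4 = 14.8/4 = 3.7
  S[X,Y] = ((2.8)·(-4.8) + (0.8)·(-1.8) + (-2.2)·(2.2) + (-1.2)·(2.2) + (-0.2)·(2.2)) / 4 = -22.8/4 = -5.7
  S[Y,Y] = ((-4.8)·(-4.8) + (-1.8)·(-1.8) + (2.2)·(2.2) + (2.2)·(2.2) + (2.2)·(2.2)) / 4 = 40.8/4 = 10.2

S is symmetric (S[j,i] = S[i,j]). Assembling:

S = [[3.7, -5.7],
 [-5.7, 10.2]]


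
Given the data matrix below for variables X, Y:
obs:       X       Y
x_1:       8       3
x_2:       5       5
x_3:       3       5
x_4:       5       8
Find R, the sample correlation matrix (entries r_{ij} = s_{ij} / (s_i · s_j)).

Step 1 — column means:
  mean(X) = (8 + 5 + 3 + 5) / 4 = 21/4 = 5.25
  mean(Y) = (3 + 5 + 5 + 8) / 4 = 21/4 = 5.25

Step 2 — sample variances and covariances s[i,j] = (1/(n-1)) · Σ_k (x_{k,i} - mean_i) · (x_{k,j} - mean_j), with n-1 = 3:
  s[X,X] = ((2.75)·(2.75) + (-0.25)·(-0.25) + (-2.25)·(-2.25) + (-0.25)·(-0.25)) / 3 = 12.75/3 = 4.25
  s[X,Y] = ((2.75)·(-2.25) + (-0.25)·(-0.25) + (-2.25)·(-0.25) + (-0.25)·(2.75)) / 3 = -6.25/3 = -2.0833
  s[Y,Y] = ((-2.25)·(-2.25) + (-0.25)·(-0.25) + (-0.25)·(-0.25) + (2.75)·(2.75)) / 3 = 12.75/3 = 4.25
  Sample standard deviations s_i = √(s[i,i]):
  s(X) = √(4.25) = 2.0616
  s(Y) = √(4.25) = 2.0616

Step 3 — r_{ij} = s_{ij} / (s_i · s_j):
  r[X,X] = 1 (diagonal).
  r[X,Y] = -2.0833 / (2.0616 · 2.0616) = -2.0833 / 4.25 = -0.4902
  r[Y,Y] = 1 (diagonal).

R is symmetric with unit diagonal. Assembling:

R = [[1, -0.4902],
 [-0.4902, 1]]


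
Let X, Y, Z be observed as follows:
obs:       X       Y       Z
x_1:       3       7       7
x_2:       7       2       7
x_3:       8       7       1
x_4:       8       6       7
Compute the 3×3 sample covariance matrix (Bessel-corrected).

Step 1 — column means:
  mean(X) = (3 + 7 + 8 + 8) / 4 = 26/4 = 6.5
  mean(Y) = (7 + 2 + 7 + 6) / 4 = 22/4 = 5.5
  mean(Z) = (7 + 7 + 1 + 7) / 4 = 22/4 = 5.5

Step 2 — sample covariance S[i,j] = (1/(n-1)) · Σ_k (x_{k,i} - mean_i) · (x_{k,j} - mean_j), with n-1 = 3.
  S[X,X] = ((-3.5)·(-3.5) + (0.5)·(0.5) + (1.5)·(1.5) + (1.5)·(1.5)) / 3 = 17/3 = 5.6667
  S[X,Y] = ((-3.5)·(1.5) + (0.5)·(-3.5) + (1.5)·(1.5) + (1.5)·(0.5)) / 3 = -4/3 = -1.3333
  S[X,Z] = ((-3.5)·(1.5) + (0.5)·(1.5) + (1.5)·(-4.5) + (1.5)·(1.5)) / 3 = -9/3 = -3
  S[Y,Y] = ((1.5)·(1.5) + (-3.5)·(-3.5) + (1.5)·(1.5) + (0.5)·(0.5)) / 3 = 17/3 = 5.6667
  S[Y,Z] = ((1.5)·(1.5) + (-3.5)·(1.5) + (1.5)·(-4.5) + (0.5)·(1.5)) / 3 = -9/3 = -3
  S[Z,Z] = ((1.5)·(1.5) + (1.5)·(1.5) + (-4.5)·(-4.5) + (1.5)·(1.5)) / 3 = 27/3 = 9

S is symmetric (S[j,i] = S[i,j]). Assembling:

S = [[5.6667, -1.3333, -3],
 [-1.3333, 5.6667, -3],
 [-3, -3, 9]]


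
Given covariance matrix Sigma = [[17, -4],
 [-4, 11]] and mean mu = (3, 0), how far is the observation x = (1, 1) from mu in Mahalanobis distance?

Step 1 — centre the observation: (x - mu) = (-2, 1).

Step 2 — invert Sigma. det(Sigma) = 17·11 - (-4)² = 171.
  Sigma^{-1} = (1/det) · [[d, -b], [-b, a]] = [[0.0643, 0.0234],
 [0.0234, 0.0994]].

Step 3 — form the quadratic (x - mu)^T · Sigma^{-1} · (x - mu):
  Sigma^{-1} · (x - mu) = (-0.1053, 0.0526).
  (x - mu)^T · [Sigma^{-1} · (x - mu)] = (-2)·(-0.1053) + (1)·(0.0526) = 0.2632.

Step 4 — take square root: d = √(0.2632) ≈ 0.513.

d(x, mu) = √(0.2632) ≈ 0.513


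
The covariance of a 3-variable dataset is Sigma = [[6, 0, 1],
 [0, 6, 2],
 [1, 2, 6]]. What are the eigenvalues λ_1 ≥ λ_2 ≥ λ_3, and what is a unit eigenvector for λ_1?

Step 1 — characteristic polynomial p(λ) = det(λI - Sigma) = λ³ - tr·λ² + c_1·λ - det, where tr = trace, c_1 = sum of the principal 2×2 minors, det = det(Sigma):
  tr = 6 + 6 + 6 = 18,
  c_1 = (6·6 - (0)²) + (6·6 - (1)²) + (6·6 - (2)²) = 36 + 35 + 32 = 103,
  det = 6·(6·6 - (2)²) - (0)·((0)·6 - (2)·(1)) + (1)·((0)·(2) - 6·(1)) = 6·(32) - (0)·(-2) + (1)·(-6) = 186.
  So p(λ) = λ³ - 18λ² + 103λ - 186.
Step 2 — look for an integer root (rational root theorem: any rational root is an integer divisor of 186). Testing λ = 6:
  p(6) = 216 - 648 + 618 - 186 = 0  ✓
  Dividing out (λ - 6): p(λ) = (λ - 6)(λ² - 12λ + 31).
Step 3 — remaining eigenvalues from the quadratic λ² - 12λ + 31 = 0:
  Δ = 12² - 4·31 = 144 - 124 = 20,  λ = (12 ± √20)/2 = (12 ± 4.4721)/2 ≈ 8.2361 or 3.7639.
  Sorted: λ_1 = 8.2361,  λ_2 = 6,  λ_3 = 3.7639  (check: sum = 18 = tr ✓).

Step 4 — unit eigenvector for λ_1 ≈ 8.2361: v spans the null space of (Sigma - λ_1 I), whose rows are
  r_1 = (-2.2361, 0, 1),  r_2 = (0, -2.2361, 2),  r_3 = (1, 2, -2.2361).
  v is orthogonal to every row, so take v ∝ r_1 × r_2 = ((0)·(2) - (1)·(-2.2361), (1)·(0) - (-2.2361)·(2), (-2.2361)·(-2.2361) - (0)·(0)) ≈ (2.2361, 4.4721, 5).
  Let u = (2.2361, 4.4721, 5).
  ||u|| = √((2.2361)² + (4.4721)² + (5)²) = √(50) ≈ 7.0711,  v_1 = u/||u|| ≈ (0.3162, 0.6325, 0.7071) (||v_1|| = 1).

λ_1 = 8.2361,  λ_2 = 6,  λ_3 = 3.7639;  v_1 ≈ (0.3162, 0.6325, 0.7071)
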